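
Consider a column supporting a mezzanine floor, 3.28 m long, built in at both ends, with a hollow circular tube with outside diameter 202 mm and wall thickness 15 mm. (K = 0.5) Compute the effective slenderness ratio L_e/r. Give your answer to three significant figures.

Inner diameter d_i = 202 − 2×15 = 172.0 mm
I = π(d_o⁴ − d_i⁴)/64 = π(202⁴ − 172.0⁴)/64 = 3.877×10^7 mm⁴
A = 8.812×10^3 mm²;  r_min = √(I/A) = √(3.877×10^7/8.812×10^3) = 66.33 mm
L_e = K·L = 0.5 × 3.28 m = 1.640 m = 1640.0 mm
λ = L_e / r_min = 1640.0 / 66.33 = 24.7

λ ≈ 24.7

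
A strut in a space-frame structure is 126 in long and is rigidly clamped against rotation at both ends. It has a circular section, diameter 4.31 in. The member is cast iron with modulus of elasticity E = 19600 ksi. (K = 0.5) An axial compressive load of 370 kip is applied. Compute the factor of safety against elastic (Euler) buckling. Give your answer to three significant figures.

I = πd⁴/64 = π×4.31⁴/64 = 16.94 in⁴
Effective length L_e = K·L = 0.5 × 126 = 63.00 in
P_cr = π²EI / L_e² = π² × 19600×10³ × 16.94 / 63.00² = 8.256×10^5 lb
Factor of safety n = P_cr / P = 825.57 / 370 = 2.23

n ≈ 2.23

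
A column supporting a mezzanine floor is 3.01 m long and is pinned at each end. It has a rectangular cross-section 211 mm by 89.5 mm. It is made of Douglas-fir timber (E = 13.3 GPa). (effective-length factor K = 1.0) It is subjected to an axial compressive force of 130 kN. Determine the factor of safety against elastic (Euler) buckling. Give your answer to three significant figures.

Buckling occurs about the weak axis: I_min = h·b³/12 with b = 89.5 mm (the shorter side).
I_min = 211×89.5³/12 = 1.261×10^7 mm⁴
I = 1.261×10^7 mm⁴ = 1.261×10^-5 m⁴
Effective length L_e = K·L = 1 × 3.01 = 3.010 m
P_cr = π²EI / L_e² = π² × 13.3×10⁹ × 1.261×10^-5 / 3.010² = 1.826×10^5 N
Factor of safety n = P_cr / P = 182.64 / 130 = 1.40

n ≈ 1.40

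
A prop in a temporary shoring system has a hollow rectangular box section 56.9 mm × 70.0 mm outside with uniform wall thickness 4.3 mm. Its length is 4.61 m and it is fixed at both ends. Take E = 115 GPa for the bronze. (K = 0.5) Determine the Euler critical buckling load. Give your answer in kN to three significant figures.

Inner dimensions: h_i = 70.0 − 2×4.3 = 61.40 mm, b_i = 56.9 − 2×4.3 = 48.30 mm
Weak-axis I_min = (h_o·b_o³ − h_i·b_i³)/12 with b_o = 56.9, b_i = 48.30 mm (shorter outer/inner sides).
I_min = (70.0×56.9³ − 61.40×48.30³)/12 = 4.981×10^5 mm⁴
I = 4.981×10^5 mm⁴ = 4.981×10^-7 m⁴
Effective length L_e = K·L = 0.5 × 4.61 = 2.305 m
P_cr = π²EI / L_e² = π² × 115×10⁹ × 4.981×10^-7 / 2.305² = 1.064×10^5 N

P_cr ≈ 106 kN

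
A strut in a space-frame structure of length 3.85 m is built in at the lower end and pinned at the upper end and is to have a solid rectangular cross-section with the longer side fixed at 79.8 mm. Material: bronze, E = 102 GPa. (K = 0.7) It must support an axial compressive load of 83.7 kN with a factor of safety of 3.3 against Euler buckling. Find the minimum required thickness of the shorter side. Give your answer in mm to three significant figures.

Required P_cr = n·P = 3.3 × 83.7 = 276.2 kN
L_e = K·L = 0.7 × 3.85 = 2.695 m
Required I = P_cr·L_e²/(π²E) = 2.762×10^5 × 2.695² / (π² × 1.02×10^11) = 1.993×10^-6 m⁴
I_req = 1.993×10^6 mm⁴
Rectangle, weak axis: I_min = h·b³/12 with h = 79.8 mm fixed  ⇒  b = (12I/h)^(1/3) = 66.9 mm

b ≈ 66.9 mm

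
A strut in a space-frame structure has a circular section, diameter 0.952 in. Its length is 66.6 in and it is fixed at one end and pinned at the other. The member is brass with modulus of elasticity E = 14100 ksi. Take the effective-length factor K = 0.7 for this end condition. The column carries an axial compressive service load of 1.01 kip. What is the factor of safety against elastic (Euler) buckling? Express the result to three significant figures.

n ≈ 2.56

I = πd⁴/64 = π×0.952⁴/64 = 4.032×10^-2 in⁴
Effective length L_e = K·L = 0.7 × 66.6 = 46.62 in
P_cr = π²EI / L_e² = π² × 14100×10³ × 4.032×10^-2 / 46.62² = 2.582×10^3 lb
Factor of safety n = P_cr / P = 2.5816 / 1.01 = 2.56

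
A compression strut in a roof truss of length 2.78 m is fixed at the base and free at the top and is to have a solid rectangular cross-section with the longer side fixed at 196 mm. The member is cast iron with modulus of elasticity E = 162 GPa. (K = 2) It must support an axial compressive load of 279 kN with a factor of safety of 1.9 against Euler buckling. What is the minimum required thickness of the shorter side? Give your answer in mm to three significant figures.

b ≈ 85.6 mm

Required P_cr = n·P = 1.9 × 279 = 530.1 kN
L_e = K·L = 2 × 2.78 = 5.560 m
Required I = P_cr·L_e²/(π²E) = 5.301×10^5 × 5.560² / (π² × 1.62×10^11) = 1.025×10^-5 m⁴
I_req = 1.025×10^7 mm⁴
Rectangle, weak axis: I_min = h·b³/12 with h = 196 mm fixed  ⇒  b = (12I/h)^(1/3) = 85.6 mm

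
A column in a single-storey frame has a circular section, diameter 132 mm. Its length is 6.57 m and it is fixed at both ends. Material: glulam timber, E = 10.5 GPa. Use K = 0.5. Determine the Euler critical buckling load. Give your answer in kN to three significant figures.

I = πd⁴/64 = π×132⁴/64 = 1.490×10^7 mm⁴
I = 1.490×10^7 mm⁴ = 1.490×10^-5 m⁴
Effective length L_e = K·L = 0.5 × 6.57 = 3.285 m
P_cr = π²EI / L_e² = π² × 10.5×10⁹ × 1.490×10^-5 / 3.285² = 1.431×10^5 N

P_cr ≈ 143 kN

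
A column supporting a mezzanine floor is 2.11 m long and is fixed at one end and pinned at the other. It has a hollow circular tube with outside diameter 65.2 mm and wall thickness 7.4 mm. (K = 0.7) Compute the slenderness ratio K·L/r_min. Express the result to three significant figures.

λ ≈ 71.7

Inner diameter d_i = 65.2 − 2×7.4 = 50.40 mm
I = π(d_o⁴ − d_i⁴)/64 = π(65.2⁴ − 50.40⁴)/64 = 5.703×10^5 mm⁴
A = 1.344×10^3 mm²;  r_min = √(I/A) = √(5.703×10^5/1.344×10^3) = 20.60 mm
L_e = K·L = 0.7 × 2.11 m = 1.477 m = 1477.0 mm
λ = L_e / r_min = 1477.0 / 20.60 = 71.7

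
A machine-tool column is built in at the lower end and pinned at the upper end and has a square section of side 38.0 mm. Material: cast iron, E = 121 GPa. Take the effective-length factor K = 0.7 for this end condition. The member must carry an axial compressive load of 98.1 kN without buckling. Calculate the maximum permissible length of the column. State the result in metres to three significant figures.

L_max ≈ 2.08 m

I = a⁴/12 = 38.0⁴/12 = 1.738×10^5 mm⁴
I = 1.738×10^-7 m⁴
At the buckling limit P_cr = P = 9.810×10^4 N
From P_cr = π²EI/(K·L)²:  L = (1/K)·√(π²EI/P_cr) = (1/0.7)·√(π²×1.21×10^11×1.738×10^-7/9.810×10^4)
L = 2.08 m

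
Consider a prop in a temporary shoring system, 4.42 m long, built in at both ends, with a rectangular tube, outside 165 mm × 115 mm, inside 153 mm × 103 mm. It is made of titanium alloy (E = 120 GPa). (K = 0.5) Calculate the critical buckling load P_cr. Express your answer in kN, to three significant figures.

Weak-axis I_min = (h_o·b_o³ − h_i·b_i³)/12 with b_o = 115, b_i = 103.0 mm (shorter outer/inner sides).
I_min = (165×115³ − 153.0×103.0³)/12 = 6.980×10^6 mm⁴
I = 6.980×10^6 mm⁴ = 6.980×10^-6 m⁴
Effective length L_e = K·L = 0.5 × 4.42 = 2.210 m
P_cr = π²EI / L_e² = π² × 120×10⁹ × 6.980×10^-6 / 2.210² = 1.693×10^6 N

P_cr ≈ 1690 kN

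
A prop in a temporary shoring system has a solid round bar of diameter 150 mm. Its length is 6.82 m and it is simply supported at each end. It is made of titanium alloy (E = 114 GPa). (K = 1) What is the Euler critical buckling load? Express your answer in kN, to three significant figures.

I = πd⁴/64 = π×150⁴/64 = 2.485×10^7 mm⁴
I = 2.485×10^7 mm⁴ = 2.485×10^-5 m⁴
Effective length L_e = K·L = 1 × 6.82 = 6.820 m
P_cr = π²EI / L_e² = π² × 114×10⁹ × 2.485×10^-5 / 6.820² = 6.011×10^5 N

P_cr ≈ 601 kN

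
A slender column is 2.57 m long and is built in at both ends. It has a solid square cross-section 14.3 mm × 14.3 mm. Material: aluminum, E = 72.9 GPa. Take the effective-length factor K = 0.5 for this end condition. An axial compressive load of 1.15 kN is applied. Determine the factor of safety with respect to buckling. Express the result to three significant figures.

n ≈ 1.32

I = a⁴/12 = 14.3⁴/12 = 3.485×10^3 mm⁴
I = 3.485×10^3 mm⁴ = 3.485×10^-9 m⁴
Effective length L_e = K·L = 0.5 × 2.57 = 1.285 m
P_cr = π²EI / L_e² = π² × 72.9×10⁹ × 3.485×10^-9 / 1.285² = 1.518×10^3 N
Factor of safety n = P_cr / P = 1.5184 / 1.15 = 1.32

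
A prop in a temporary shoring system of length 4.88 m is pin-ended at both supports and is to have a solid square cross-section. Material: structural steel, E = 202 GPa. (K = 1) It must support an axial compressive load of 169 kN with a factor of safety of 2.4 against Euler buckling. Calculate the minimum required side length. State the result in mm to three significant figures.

a ≈ 87.3 mm

Required P_cr = n·P = 2.4 × 169 = 405.6 kN
L_e = K·L = 1 × 4.88 = 4.880 m
Required I = P_cr·L_e²/(π²E) = 4.056×10^5 × 4.880² / (π² × 2.02×10^11) = 4.845×10^-6 m⁴
I_req = 4.845×10^6 mm⁴
Solid square: I = a⁴/12  ⇒  a = (12I)^(1/4) = (12×4.845×10^6)^(1/4) = 87.3 mm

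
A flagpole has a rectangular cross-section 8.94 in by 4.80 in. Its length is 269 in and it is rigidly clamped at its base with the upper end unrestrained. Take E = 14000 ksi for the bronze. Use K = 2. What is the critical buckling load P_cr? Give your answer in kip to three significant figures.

Buckling occurs about the weak axis: I_min = h·b³/12 with b = 4.80 in (the shorter side).
I_min = 8.94×4.80³/12 = 82.39 in⁴
Effective length L_e = K·L = 2 × 269 = 538.0 in
P_cr = π²EI / L_e² = π² × 14000×10³ × 82.39 / 538.0² = 3.933×10^4 lb

P_cr ≈ 39.3 kip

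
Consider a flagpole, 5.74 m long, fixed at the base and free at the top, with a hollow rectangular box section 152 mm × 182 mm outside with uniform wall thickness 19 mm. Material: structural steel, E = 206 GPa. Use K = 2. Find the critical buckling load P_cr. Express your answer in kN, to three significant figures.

P_cr ≈ 547 kN

Inner dimensions: h_i = 182 − 2×19 = 144.0 mm, b_i = 152 − 2×19 = 114.0 mm
Weak-axis I_min = (h_o·b_o³ − h_i·b_i³)/12 with b_o = 152, b_i = 114.0 mm (shorter outer/inner sides).
I_min = (182×152³ − 144.0×114.0³)/12 = 3.548×10^7 mm⁴
I = 3.548×10^7 mm⁴ = 3.548×10^-5 m⁴
Effective length L_e = K·L = 2 × 5.74 = 11.48 m
P_cr = π²EI / L_e² = π² × 206×10⁹ × 3.548×10^-5 / 11.48² = 5.474×10^5 N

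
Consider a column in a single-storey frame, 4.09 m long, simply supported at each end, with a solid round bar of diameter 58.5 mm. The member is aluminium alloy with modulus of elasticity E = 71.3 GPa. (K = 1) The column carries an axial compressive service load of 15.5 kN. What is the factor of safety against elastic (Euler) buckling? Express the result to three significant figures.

I = πd⁴/64 = π×58.5⁴/64 = 5.749×10^5 mm⁴
I = 5.749×10^5 mm⁴ = 5.749×10^-7 m⁴
Effective length L_e = K·L = 1 × 4.09 = 4.090 m
P_cr = π²EI / L_e² = π² × 71.3×10⁹ × 5.749×10^-7 / 4.090² = 2.418×10^4 N
Factor of safety n = P_cr / P = 24.184 / 15.5 = 1.56

n ≈ 1.56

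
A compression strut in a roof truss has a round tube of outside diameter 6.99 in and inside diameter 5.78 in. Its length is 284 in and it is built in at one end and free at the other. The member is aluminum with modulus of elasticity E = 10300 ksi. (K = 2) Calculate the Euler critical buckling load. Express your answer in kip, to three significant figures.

d_o = 6.99 in, d_i = 5.78 in
I = π(d_o⁴ − d_i⁴)/64 = π(6.99⁴ − 5.780⁴)/64 = 62.40 in⁴
Effective length L_e = K·L = 2 × 284 = 568.0 in
P_cr = π²EI / L_e² = π² × 10300×10³ × 62.40 / 568.0² = 1.966×10^4 lb

P_cr ≈ 19.7 kip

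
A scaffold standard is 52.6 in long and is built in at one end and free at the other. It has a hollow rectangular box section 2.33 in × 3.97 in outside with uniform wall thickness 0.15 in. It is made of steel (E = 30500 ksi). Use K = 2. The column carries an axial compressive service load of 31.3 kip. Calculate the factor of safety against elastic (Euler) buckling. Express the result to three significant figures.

Inner dimensions: h_i = 3.97 − 2×0.15 = 3.670 in, b_i = 2.33 − 2×0.15 = 2.030 in
Weak-axis I_min = (h_o·b_o³ − h_i·b_i³)/12 with b_o = 2.33, b_i = 2.030 in (shorter outer/inner sides).
I_min = (3.97×2.33³ − 3.670×2.030³)/12 = 1.626 in⁴
Effective length L_e = K·L = 2 × 52.6 = 105.2 in
P_cr = π²EI / L_e² = π² × 30500×10³ × 1.626 / 105.2² = 4.424×10^4 lb
Factor of safety n = P_cr / P = 44.238 / 31.3 = 1.41

n ≈ 1.41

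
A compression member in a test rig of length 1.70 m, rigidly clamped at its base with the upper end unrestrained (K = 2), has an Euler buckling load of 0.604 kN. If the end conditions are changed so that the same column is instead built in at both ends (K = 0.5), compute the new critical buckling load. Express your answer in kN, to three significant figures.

P_cr ≈ 9.66 kN

P_cr ∝ 1/K², so P_cr,new = P_cr,old × (K_old/K_new)² = 0.604 × (2/0.5)²
= 0.604 × 16.00 = 9.66 kN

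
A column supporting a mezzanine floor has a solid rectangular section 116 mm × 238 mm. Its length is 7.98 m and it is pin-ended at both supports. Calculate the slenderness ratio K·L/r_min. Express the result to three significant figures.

For a rectangle r_min = b/√12 = 116/√12 = 33.49 mm
L_e = K·L = 1 × 7.98 m = 7.980 m = 7980.0 mm
λ = L_e / r_min = 7980.0 / 33.49 = 238

λ ≈ 238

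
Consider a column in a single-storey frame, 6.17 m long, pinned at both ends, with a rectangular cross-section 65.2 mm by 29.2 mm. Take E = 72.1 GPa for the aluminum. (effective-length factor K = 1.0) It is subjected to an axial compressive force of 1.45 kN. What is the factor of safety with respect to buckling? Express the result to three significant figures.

n ≈ 1.74

Buckling occurs about the weak axis: I_min = h·b³/12 with b = 29.2 mm (the shorter side).
I_min = 65.2×29.2³/12 = 1.353×10^5 mm⁴
I = 1.353×10^5 mm⁴ = 1.353×10^-7 m⁴
Effective length L_e = K·L = 1 × 6.17 = 6.170 m
P_cr = π²EI / L_e² = π² × 72.1×10⁹ × 1.353×10^-7 / 6.170² = 2.529×10^3 N
Factor of safety n = P_cr / P = 2.5286 / 1.45 = 1.74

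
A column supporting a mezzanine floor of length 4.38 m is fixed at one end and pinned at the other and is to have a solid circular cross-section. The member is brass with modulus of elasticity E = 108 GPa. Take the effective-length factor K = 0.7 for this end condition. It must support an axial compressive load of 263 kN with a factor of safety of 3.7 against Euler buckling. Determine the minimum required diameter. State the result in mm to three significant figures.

d ≈ 115 mm

Required P_cr = n·P = 3.7 × 263 = 973.1 kN
L_e = K·L = 0.7 × 4.38 = 3.066 m
Required I = P_cr·L_e²/(π²E) = 9.731×10^5 × 3.066² / (π² × 1.08×10^11) = 8.582×10^-6 m⁴
I_req = 8.582×10^6 mm⁴
Solid circle: I = πd⁴/64  ⇒  d = (64I/π)^(1/4) = (64×8.582×10^6/π)^(1/4) = 115 mm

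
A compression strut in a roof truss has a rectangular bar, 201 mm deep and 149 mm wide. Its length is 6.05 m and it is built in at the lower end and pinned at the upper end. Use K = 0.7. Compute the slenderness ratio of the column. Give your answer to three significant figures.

Buckling occurs about the weak axis: I_min = h·b³/12 with b = 149 mm (the shorter side).
I_min = 201×149³/12 = 5.541×10^7 mm⁴
A = 2.995×10^4 mm²;  r_min = √(I/A) = √(5.541×10^7/2.995×10^4) = 43.01 mm
L_e = K·L = 0.7 × 6.05 m = 4.235 m = 4235.0 mm
λ = L_e / r_min = 4235.0 / 43.01 = 98.5

λ ≈ 98.5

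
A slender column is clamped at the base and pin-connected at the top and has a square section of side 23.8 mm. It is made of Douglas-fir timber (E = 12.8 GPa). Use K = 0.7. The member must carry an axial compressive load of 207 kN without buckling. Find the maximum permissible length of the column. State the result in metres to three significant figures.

L_max ≈ 0.182 m

I = a⁴/12 = 23.8⁴/12 = 2.674×10^4 mm⁴
I = 2.674×10^-8 m⁴
At the buckling limit P_cr = P = 2.070×10^5 N
From P_cr = π²EI/(K·L)²:  L = (1/K)·√(π²EI/P_cr) = (1/0.7)·√(π²×1.28×10^10×2.674×10^-8/2.070×10^5)
L = 0.182 m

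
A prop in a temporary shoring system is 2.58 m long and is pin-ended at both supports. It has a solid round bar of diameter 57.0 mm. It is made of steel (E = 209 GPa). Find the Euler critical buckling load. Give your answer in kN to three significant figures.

P_cr ≈ 161 kN

I = πd⁴/64 = π×57.0⁴/64 = 5.182×10^5 mm⁴
I = 5.182×10^5 mm⁴ = 5.182×10^-7 m⁴
Effective length L_e = K·L = 1 × 2.58 = 2.580 m
P_cr = π²EI / L_e² = π² × 209×10⁹ × 5.182×10^-7 / 2.580² = 1.606×10^5 N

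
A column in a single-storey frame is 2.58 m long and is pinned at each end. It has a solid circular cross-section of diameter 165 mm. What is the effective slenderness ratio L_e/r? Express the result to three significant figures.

λ ≈ 62.5

For a solid circle r = d/4 = 165/4 = 41.25 mm
L_e = K·L = 1 × 2.58 m = 2.580 m = 2580.0 mm
λ = L_e / r_min = 2580.0 / 41.25 = 62.5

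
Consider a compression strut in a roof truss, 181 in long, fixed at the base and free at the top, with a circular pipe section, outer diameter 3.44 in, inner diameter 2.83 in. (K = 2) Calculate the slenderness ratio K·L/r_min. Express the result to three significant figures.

d_o = 3.44 in, d_i = 2.83 in
I = π(d_o⁴ − d_i⁴)/64 = π(3.44⁴ − 2.830⁴)/64 = 3.725 in⁴
A = 3.004 in²;  r_min = √(I/A) = √(3.725/3.004) = 1.114 in
L_e = K·L = 2 × 181 = 362.0 in
λ = L_e / r_min = 362.00 / 1.114 = 325

λ ≈ 325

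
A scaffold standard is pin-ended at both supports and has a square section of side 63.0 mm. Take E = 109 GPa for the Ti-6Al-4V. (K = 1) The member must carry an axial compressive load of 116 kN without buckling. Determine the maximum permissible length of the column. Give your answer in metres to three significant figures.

I = a⁴/12 = 63.0⁴/12 = 1.313×10^6 mm⁴
I = 1.313×10^-6 m⁴
At the buckling limit P_cr = P = 1.160×10^5 N
From P_cr = π²EI/(K·L)²:  L = (1/K)·√(π²EI/P_cr) = (1/1)·√(π²×1.09×10^11×1.313×10^-6/1.160×10^5)
L = 3.49 m

L_max ≈ 3.49 m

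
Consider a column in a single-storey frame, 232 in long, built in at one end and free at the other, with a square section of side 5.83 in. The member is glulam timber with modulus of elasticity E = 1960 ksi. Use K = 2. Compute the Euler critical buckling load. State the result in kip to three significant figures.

I = a⁴/12 = 5.83⁴/12 = 96.27 in⁴
Effective length L_e = K·L = 2 × 232 = 464.0 in
P_cr = π²EI / L_e² = π² × 1960×10³ × 96.27 / 464.0² = 8.650×10^3 lb

P_cr ≈ 8.65 kip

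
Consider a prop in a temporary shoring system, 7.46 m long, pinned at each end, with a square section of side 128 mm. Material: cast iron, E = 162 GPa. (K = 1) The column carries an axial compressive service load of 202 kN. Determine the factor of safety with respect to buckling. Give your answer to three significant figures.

I = a⁴/12 = 128⁴/12 = 2.237×10^7 mm⁴
I = 2.237×10^7 mm⁴ = 2.237×10^-5 m⁴
Effective length L_e = K·L = 1 × 7.46 = 7.460 m
P_cr = π²EI / L_e² = π² × 162×10⁹ × 2.237×10^-5 / 7.460² = 6.427×10^5 N
Factor of safety n = P_cr / P = 642.68 / 202 = 3.18

n ≈ 3.18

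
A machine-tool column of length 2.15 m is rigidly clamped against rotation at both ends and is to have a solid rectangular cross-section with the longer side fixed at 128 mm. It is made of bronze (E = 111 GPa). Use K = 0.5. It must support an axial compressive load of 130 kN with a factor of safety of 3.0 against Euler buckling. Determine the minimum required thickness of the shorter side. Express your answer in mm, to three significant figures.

b ≈ 33.8 mm

Required P_cr = n·P = 3.0 × 130 = 390.0 kN
L_e = K·L = 0.5 × 2.15 = 1.075 m
Required I = P_cr·L_e²/(π²E) = 3.900×10^5 × 1.075² / (π² × 1.11×10^11) = 4.114×10^-7 m⁴
I_req = 4.114×10^5 mm⁴
Rectangle, weak axis: I_min = h·b³/12 with h = 128 mm fixed  ⇒  b = (12I/h)^(1/3) = 33.8 mm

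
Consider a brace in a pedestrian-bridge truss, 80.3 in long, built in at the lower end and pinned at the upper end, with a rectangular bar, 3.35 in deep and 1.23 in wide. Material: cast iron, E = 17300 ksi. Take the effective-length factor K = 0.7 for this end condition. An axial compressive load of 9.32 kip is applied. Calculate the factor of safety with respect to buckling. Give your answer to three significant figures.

n ≈ 3.01

Buckling occurs about the weak axis: I_min = h·b³/12 with b = 1.23 in (the shorter side).
I_min = 3.35×1.23³/12 = 0.5195 in⁴
Effective length L_e = K·L = 0.7 × 80.3 = 56.21 in
P_cr = π²EI / L_e² = π² × 17300×10³ × 0.5195 / 56.21² = 2.807×10^4 lb
Factor of safety n = P_cr / P = 28.074 / 9.32 = 3.01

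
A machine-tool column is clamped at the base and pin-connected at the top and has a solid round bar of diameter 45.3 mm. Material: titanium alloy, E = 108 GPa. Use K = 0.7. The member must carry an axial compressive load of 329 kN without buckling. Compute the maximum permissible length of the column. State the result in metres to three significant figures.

I = πd⁴/64 = π×45.3⁴/64 = 2.067×10^5 mm⁴
I = 2.067×10^-7 m⁴
At the buckling limit P_cr = P = 3.290×10^5 N
From P_cr = π²EI/(K·L)²:  L = (1/K)·√(π²EI/P_cr) = (1/0.7)·√(π²×1.08×10^11×2.067×10^-7/3.290×10^5)
L = 1.17 m

L_max ≈ 1.17 m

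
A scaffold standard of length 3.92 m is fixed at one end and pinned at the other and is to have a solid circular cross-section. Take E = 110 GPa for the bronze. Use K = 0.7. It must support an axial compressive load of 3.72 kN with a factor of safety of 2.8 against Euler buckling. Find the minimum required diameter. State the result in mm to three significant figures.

d ≈ 34.8 mm

Required P_cr = n·P = 2.8 × 3.72 = 10.42 kN
L_e = K·L = 0.7 × 3.92 = 2.744 m
Required I = P_cr·L_e²/(π²E) = 1.042×10^4 × 2.744² / (π² × 1.10×10^11) = 7.224×10^-8 m⁴
I_req = 7.224×10^4 mm⁴
Solid circle: I = πd⁴/64  ⇒  d = (64I/π)^(1/4) = (64×7.224×10^4/π)^(1/4) = 34.8 mm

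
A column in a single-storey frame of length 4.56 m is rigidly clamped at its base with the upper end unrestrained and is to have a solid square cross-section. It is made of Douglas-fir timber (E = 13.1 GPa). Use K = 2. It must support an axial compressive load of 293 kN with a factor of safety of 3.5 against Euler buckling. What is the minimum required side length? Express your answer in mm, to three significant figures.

a ≈ 298 mm

Required P_cr = n·P = 3.5 × 293 = 1026 kN
L_e = K·L = 2 × 4.56 = 9.120 m
Required I = P_cr·L_e²/(π²E) = 1.026×10^6 × 9.120² / (π² × 1.31×10^10) = 6.597×10^-4 m⁴
I_req = 6.597×10^8 mm⁴
Solid square: I = a⁴/12  ⇒  a = (12I)^(1/4) = (12×6.597×10^8)^(1/4) = 298 mm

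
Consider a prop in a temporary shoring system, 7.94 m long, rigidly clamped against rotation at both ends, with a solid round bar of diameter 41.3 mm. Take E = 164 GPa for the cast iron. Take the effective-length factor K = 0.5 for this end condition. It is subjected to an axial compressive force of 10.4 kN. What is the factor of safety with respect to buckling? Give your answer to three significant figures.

n ≈ 1.41

I = πd⁴/64 = π×41.3⁴/64 = 1.428×10^5 mm⁴
I = 1.428×10^5 mm⁴ = 1.428×10^-7 m⁴
Effective length L_e = K·L = 0.5 × 7.94 = 3.970 m
P_cr = π²EI / L_e² = π² × 164×10⁹ × 1.428×10^-7 / 3.970² = 1.467×10^4 N
Factor of safety n = P_cr / P = 14.667 / 10.4 = 1.41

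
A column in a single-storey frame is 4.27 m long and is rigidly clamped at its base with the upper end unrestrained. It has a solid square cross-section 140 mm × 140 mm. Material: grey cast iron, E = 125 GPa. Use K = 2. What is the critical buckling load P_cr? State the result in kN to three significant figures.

P_cr ≈ 542 kN

I = a⁴/12 = 140⁴/12 = 3.201×10^7 mm⁴
I = 3.201×10^7 mm⁴ = 3.201×10^-5 m⁴
Effective length L_e = K·L = 2 × 4.27 = 8.540 m
P_cr = π²EI / L_e² = π² × 125×10⁹ × 3.201×10^-5 / 8.540² = 5.415×10^5 N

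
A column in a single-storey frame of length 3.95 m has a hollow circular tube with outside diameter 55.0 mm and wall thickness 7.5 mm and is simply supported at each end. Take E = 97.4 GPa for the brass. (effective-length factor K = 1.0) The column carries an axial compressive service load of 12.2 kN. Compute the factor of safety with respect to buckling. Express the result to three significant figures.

n ≈ 1.63

Inner diameter d_i = 55.0 − 2×7.5 = 40.00 mm
I = π(d_o⁴ − d_i⁴)/64 = π(55.0⁴ − 40.00⁴)/64 = 3.235×10^5 mm⁴
I = 3.235×10^5 mm⁴ = 3.235×10^-7 m⁴
Effective length L_e = K·L = 1 × 3.95 = 3.950 m
P_cr = π²EI / L_e² = π² × 97.4×10⁹ × 3.235×10^-7 / 3.950² = 1.993×10^4 N
Factor of safety n = P_cr / P = 19.932 / 12.2 = 1.63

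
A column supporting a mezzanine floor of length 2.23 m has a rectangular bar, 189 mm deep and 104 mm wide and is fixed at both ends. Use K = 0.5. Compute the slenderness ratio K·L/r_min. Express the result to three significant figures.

For a rectangle r_min = b/√12 = 104/√12 = 30.02 mm
L_e = K·L = 0.5 × 2.23 m = 1.115 m = 1115.0 mm
λ = L_e / r_min = 1115.0 / 30.02 = 37.1

λ ≈ 37.1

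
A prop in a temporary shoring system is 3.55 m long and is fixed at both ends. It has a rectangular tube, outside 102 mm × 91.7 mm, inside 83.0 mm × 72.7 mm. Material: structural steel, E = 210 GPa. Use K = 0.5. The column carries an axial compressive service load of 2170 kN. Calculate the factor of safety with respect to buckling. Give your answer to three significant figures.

Weak-axis I_min = (h_o·b_o³ − h_i·b_i³)/12 with b_o = 91.7, b_i = 72.70 mm (shorter outer/inner sides).
I_min = (102×91.7³ − 83.00×72.70³)/12 = 3.897×10^6 mm⁴
I = 3.897×10^6 mm⁴ = 3.897×10^-6 m⁴
Effective length L_e = K·L = 0.5 × 3.55 = 1.775 m
P_cr = π²EI / L_e² = π² × 210×10⁹ × 3.897×10^-6 / 1.775² = 2.563×10^6 N
Factor of safety n = P_cr / P = 2563.4 / 2170 = 1.18

n ≈ 1.18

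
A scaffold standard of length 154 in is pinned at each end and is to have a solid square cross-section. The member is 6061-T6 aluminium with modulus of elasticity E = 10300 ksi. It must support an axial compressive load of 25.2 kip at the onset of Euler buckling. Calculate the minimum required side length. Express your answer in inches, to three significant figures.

L_e = K·L = 1 × 154 = 154.0 in
Required I = P_cr·L_e²/(π²E) = 2.520×10^4 × 154.0² / (π² × 1.03×10^7) = 5.879 in⁴
Solid square: I = a⁴/12  ⇒  a = (12I)^(1/4) = (12×5.879)^(1/4) = 2.90 in

a ≈ 2.90 in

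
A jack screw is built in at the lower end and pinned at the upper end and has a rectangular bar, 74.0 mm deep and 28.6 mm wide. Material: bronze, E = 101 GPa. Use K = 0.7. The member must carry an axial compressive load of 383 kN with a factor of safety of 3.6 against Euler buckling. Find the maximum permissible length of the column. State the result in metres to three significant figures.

Buckling occurs about the weak axis: I_min = h·b³/12 with b = 28.6 mm (the shorter side).
I_min = 74.0×28.6³/12 = 1.443×10^5 mm⁴
I = 1.443×10^-7 m⁴
Required critical load P_cr = n·P = 3.6 × 383 = 1379 kN = 1.379×10^6 N
From P_cr = π²EI/(K·L)²:  L = (1/K)·√(π²EI/P_cr) = (1/0.7)·√(π²×1.01×10^11×1.443×10^-7/1.379×10^6)
L = 0.461 m

L_max ≈ 0.461 m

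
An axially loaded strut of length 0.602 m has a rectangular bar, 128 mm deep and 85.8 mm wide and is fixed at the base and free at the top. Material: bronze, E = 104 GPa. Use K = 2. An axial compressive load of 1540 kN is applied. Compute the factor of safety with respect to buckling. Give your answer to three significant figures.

n ≈ 3.10

Buckling occurs about the weak axis: I_min = h·b³/12 with b = 85.8 mm (the shorter side).
I_min = 128×85.8³/12 = 6.737×10^6 mm⁴
I = 6.737×10^6 mm⁴ = 6.737×10^-6 m⁴
Effective length L_e = K·L = 2 × 0.602 = 1.204 m
P_cr = π²EI / L_e² = π² × 104×10⁹ × 6.737×10^-6 / 1.204² = 4.771×10^6 N
Factor of safety n = P_cr / P = 4770.6 / 1540 = 3.10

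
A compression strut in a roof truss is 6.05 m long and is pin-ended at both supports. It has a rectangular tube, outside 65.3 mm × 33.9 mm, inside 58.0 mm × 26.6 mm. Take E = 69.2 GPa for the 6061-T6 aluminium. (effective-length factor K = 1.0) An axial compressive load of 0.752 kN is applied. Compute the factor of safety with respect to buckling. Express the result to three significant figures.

Weak-axis I_min = (h_o·b_o³ − h_i·b_i³)/12 with b_o = 33.9, b_i = 26.60 mm (shorter outer/inner sides).
I_min = (65.3×33.9³ − 58.00×26.60³)/12 = 1.210×10^5 mm⁴
I = 1.210×10^5 mm⁴ = 1.210×10^-7 m⁴
Effective length L_e = K·L = 1 × 6.05 = 6.050 m
P_cr = π²EI / L_e² = π² × 69.2×10⁹ × 1.210×10^-7 / 6.050² = 2.258×10^3 N
Factor of safety n = P_cr / P = 2.2583 / 0.752 = 3.00

n ≈ 3.00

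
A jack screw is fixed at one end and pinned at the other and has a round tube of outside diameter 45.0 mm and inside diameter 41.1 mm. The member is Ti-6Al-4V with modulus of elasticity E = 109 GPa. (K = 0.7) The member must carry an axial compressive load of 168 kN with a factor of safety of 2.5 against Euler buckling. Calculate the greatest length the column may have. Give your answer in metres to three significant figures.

d_o = 45.0 mm, d_i = 41.1 mm
I = π(d_o⁴ − d_i⁴)/64 = π(45.0⁴ − 41.10⁴)/64 = 6.122×10^4 mm⁴
I = 6.122×10^-8 m⁴
Required critical load P_cr = n·P = 2.5 × 168 = 420.0 kN = 4.200×10^5 N
From P_cr = π²EI/(K·L)²:  L = (1/K)·√(π²EI/P_cr) = (1/0.7)·√(π²×1.09×10^11×6.122×10^-8/4.200×10^5)
L = 0.566 m

L_max ≈ 0.566 m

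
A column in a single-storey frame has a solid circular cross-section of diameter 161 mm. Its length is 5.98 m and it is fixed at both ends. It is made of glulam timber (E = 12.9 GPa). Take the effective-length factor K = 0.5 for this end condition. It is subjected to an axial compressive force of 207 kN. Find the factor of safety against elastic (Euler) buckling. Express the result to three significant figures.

I = πd⁴/64 = π×161⁴/64 = 3.298×10^7 mm⁴
I = 3.298×10^7 mm⁴ = 3.298×10^-5 m⁴
Effective length L_e = K·L = 0.5 × 5.98 = 2.990 m
P_cr = π²EI / L_e² = π² × 12.9×10⁹ × 3.298×10^-5 / 2.990² = 4.697×10^5 N
Factor of safety n = P_cr / P = 469.70 / 207 = 2.27

n ≈ 2.27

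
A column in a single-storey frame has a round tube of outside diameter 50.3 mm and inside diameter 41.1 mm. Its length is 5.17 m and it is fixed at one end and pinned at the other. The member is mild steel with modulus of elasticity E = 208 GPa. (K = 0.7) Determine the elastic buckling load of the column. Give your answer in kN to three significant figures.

d_o = 50.3 mm, d_i = 41.1 mm
I = π(d_o⁴ − d_i⁴)/64 = π(50.3⁴ − 41.10⁴)/64 = 1.742×10^5 mm⁴
I = 1.742×10^5 mm⁴ = 1.742×10^-7 m⁴
Effective length L_e = K·L = 0.7 × 5.17 = 3.619 m
P_cr = π²EI / L_e² = π² × 208×10⁹ × 1.742×10^-7 / 3.619² = 2.730×10^4 N

P_cr ≈ 27.3 kN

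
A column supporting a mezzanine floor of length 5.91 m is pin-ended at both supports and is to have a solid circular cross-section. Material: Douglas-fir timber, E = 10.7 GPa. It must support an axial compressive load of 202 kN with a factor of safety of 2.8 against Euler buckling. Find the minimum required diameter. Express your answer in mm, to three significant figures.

d ≈ 248 mm

Required P_cr = n·P = 2.8 × 202 = 565.6 kN
L_e = K·L = 1 × 5.91 = 5.910 m
Required I = P_cr·L_e²/(π²E) = 5.656×10^5 × 5.910² / (π² × 1.07×10^10) = 1.871×10^-4 m⁴
I_req = 1.871×10^8 mm⁴
Solid circle: I = πd⁴/64  ⇒  d = (64I/π)^(1/4) = (64×1.871×10^8/π)^(1/4) = 248 mm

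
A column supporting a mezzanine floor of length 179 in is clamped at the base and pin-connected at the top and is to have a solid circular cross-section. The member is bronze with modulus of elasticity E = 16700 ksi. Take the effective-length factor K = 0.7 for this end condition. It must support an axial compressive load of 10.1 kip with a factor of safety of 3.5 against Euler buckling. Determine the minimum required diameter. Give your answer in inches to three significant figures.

d ≈ 2.88 in

Required P_cr = n·P = 3.5 × 10.1 = 35.35 kip
L_e = K·L = 0.7 × 179 = 125.3 in
Required I = P_cr·L_e²/(π²E) = 3.535×10^4 × 125.3² / (π² × 1.67×10^7) = 3.367 in⁴
Solid circle: I = πd⁴/64  ⇒  d = (64I/π)^(1/4) = (64×3.367/π)^(1/4) = 2.88 in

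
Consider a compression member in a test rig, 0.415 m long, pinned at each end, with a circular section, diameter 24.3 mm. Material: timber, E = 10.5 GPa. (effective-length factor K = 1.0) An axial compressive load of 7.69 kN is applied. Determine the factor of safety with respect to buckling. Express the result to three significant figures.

I = πd⁴/64 = π×24.3⁴/64 = 1.712×10^4 mm⁴
I = 1.712×10^4 mm⁴ = 1.712×10^-8 m⁴
Effective length L_e = K·L = 1 × 0.415 = 0.4150 m
P_cr = π²EI / L_e² = π² × 10.5×10⁹ × 1.712×10^-8 / 0.4150² = 1.030×10^4 N
Factor of safety n = P_cr / P = 10.299 / 7.69 = 1.34

n ≈ 1.34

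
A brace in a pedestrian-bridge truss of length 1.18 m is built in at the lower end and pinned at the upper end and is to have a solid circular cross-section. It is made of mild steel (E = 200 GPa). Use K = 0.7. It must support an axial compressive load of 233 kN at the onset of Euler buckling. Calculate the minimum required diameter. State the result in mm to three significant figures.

L_e = K·L = 0.7 × 1.18 = 0.8260 m
Required I = P_cr·L_e²/(π²E) = 2.330×10^5 × 0.8260² / (π² × 2.00×10^11) = 8.054×10^-8 m⁴
I_req = 8.054×10^4 mm⁴
Solid circle: I = πd⁴/64  ⇒  d = (64I/π)^(1/4) = (64×8.054×10^4/π)^(1/4) = 35.8 mm

d ≈ 35.8 mm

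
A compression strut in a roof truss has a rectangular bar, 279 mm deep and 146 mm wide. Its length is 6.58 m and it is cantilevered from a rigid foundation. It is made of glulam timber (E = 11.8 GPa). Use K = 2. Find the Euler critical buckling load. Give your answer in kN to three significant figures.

Buckling occurs about the weak axis: I_min = h·b³/12 with b = 146 mm (the shorter side).
I_min = 279×146³/12 = 7.236×10^7 mm⁴
I = 7.236×10^7 mm⁴ = 7.236×10^-5 m⁴
Effective length L_e = K·L = 2 × 6.58 = 13.16 m
P_cr = π²EI / L_e² = π² × 11.8×10⁹ × 7.236×10^-5 / 13.16² = 4.866×10^4 N

P_cr ≈ 48.7 kN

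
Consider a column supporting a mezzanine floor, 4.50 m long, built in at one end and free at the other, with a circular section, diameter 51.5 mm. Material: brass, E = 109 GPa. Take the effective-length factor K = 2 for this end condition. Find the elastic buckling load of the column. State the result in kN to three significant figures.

I = πd⁴/64 = π×51.5⁴/64 = 3.453×10^5 mm⁴
I = 3.453×10^5 mm⁴ = 3.453×10^-7 m⁴
Effective length L_e = K·L = 2 × 4.50 = 9.000 m
P_cr = π²EI / L_e² = π² × 109×10⁹ × 3.453×10^-7 / 9.000² = 4.586×10^3 N

P_cr ≈ 4.59 kN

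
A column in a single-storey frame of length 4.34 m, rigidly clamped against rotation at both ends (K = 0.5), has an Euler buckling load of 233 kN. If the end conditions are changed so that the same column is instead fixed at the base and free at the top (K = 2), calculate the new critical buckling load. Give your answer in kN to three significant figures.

P_cr ∝ 1/K², so P_cr,new = P_cr,old × (K_old/K_new)² = 233 × (0.5/2)²
= 233 × 0.06250 = 14.6 kN

P_cr ≈ 14.6 kN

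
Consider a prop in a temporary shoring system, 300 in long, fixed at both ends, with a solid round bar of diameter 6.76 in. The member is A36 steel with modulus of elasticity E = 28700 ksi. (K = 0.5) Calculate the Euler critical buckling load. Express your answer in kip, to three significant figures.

I = πd⁴/64 = π×6.76⁴/64 = 102.5 in⁴
Effective length L_e = K·L = 0.5 × 300 = 150.0 in
P_cr = π²EI / L_e² = π² × 28700×10³ × 102.5 / 150.0² = 1.290×10^6 lb

P_cr ≈ 1290 kip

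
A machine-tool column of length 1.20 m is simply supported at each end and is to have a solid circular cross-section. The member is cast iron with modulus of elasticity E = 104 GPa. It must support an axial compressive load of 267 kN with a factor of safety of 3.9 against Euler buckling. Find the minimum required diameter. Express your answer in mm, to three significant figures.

d ≈ 73.9 mm

Required P_cr = n·P = 3.9 × 267 = 1041 kN
L_e = K·L = 1 × 1.20 = 1.200 m
Required I = P_cr·L_e²/(π²E) = 1.041×10^6 × 1.200² / (π² × 1.04×10^11) = 1.461×10^-6 m⁴
I_req = 1.461×10^6 mm⁴
Solid circle: I = πd⁴/64  ⇒  d = (64I/π)^(1/4) = (64×1.461×10^6/π)^(1/4) = 73.9 mm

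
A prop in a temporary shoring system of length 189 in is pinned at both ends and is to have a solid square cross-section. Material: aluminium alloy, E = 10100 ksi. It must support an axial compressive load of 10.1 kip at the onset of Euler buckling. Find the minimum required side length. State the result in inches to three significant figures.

a ≈ 2.57 in

L_e = K·L = 1 × 189 = 189.0 in
Required I = P_cr·L_e²/(π²E) = 1.010×10^4 × 189.0² / (π² × 1.01×10^7) = 3.619 in⁴
Solid square: I = a⁴/12  ⇒  a = (12I)^(1/4) = (12×3.619)^(1/4) = 2.57 in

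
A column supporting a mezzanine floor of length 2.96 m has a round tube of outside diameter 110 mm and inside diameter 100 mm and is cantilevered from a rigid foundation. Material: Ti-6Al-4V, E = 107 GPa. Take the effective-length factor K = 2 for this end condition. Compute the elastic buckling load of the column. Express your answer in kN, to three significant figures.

d_o = 110 mm, d_i = 100 mm
I = π(d_o⁴ − d_i⁴)/64 = π(110⁴ − 100.0⁴)/64 = 2.278×10^6 mm⁴
I = 2.278×10^6 mm⁴ = 2.278×10^-6 m⁴
Effective length L_e = K·L = 2 × 2.96 = 5.920 m
P_cr = π²EI / L_e² = π² × 107×10⁹ × 2.278×10^-6 / 5.920² = 6.865×10^4 N

P_cr ≈ 68.6 kN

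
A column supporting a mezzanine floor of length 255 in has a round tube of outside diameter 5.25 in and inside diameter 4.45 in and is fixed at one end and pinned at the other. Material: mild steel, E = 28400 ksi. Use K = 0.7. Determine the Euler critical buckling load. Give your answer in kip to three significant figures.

P_cr ≈ 159 kip

d_o = 5.25 in, d_i = 4.45 in
I = π(d_o⁴ − d_i⁴)/64 = π(5.25⁴ − 4.450⁴)/64 = 18.04 in⁴
Effective length L_e = K·L = 0.7 × 255 = 178.5 in
P_cr = π²EI / L_e² = π² × 28400×10³ × 18.04 / 178.5² = 1.587×10^5 lb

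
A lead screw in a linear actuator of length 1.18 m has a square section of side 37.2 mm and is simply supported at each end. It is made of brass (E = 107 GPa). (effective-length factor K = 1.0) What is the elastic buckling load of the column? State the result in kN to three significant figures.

P_cr ≈ 121 kN

I = a⁴/12 = 37.2⁴/12 = 1.596×10^5 mm⁴
I = 1.596×10^5 mm⁴ = 1.596×10^-7 m⁴
Effective length L_e = K·L = 1 × 1.18 = 1.180 m
P_cr = π²EI / L_e² = π² × 107×10⁹ × 1.596×10^-7 / 1.180² = 1.210×10^5 N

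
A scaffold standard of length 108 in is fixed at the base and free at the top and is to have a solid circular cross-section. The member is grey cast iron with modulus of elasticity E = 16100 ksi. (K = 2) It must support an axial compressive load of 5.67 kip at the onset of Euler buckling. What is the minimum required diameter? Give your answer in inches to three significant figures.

L_e = K·L = 2 × 108 = 216.0 in
Required I = P_cr·L_e²/(π²E) = 5.670×10^3 × 216.0² / (π² × 1.61×10^7) = 1.665 in⁴
Solid circle: I = πd⁴/64  ⇒  d = (64I/π)^(1/4) = (64×1.665/π)^(1/4) = 2.41 in

d ≈ 2.41 in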